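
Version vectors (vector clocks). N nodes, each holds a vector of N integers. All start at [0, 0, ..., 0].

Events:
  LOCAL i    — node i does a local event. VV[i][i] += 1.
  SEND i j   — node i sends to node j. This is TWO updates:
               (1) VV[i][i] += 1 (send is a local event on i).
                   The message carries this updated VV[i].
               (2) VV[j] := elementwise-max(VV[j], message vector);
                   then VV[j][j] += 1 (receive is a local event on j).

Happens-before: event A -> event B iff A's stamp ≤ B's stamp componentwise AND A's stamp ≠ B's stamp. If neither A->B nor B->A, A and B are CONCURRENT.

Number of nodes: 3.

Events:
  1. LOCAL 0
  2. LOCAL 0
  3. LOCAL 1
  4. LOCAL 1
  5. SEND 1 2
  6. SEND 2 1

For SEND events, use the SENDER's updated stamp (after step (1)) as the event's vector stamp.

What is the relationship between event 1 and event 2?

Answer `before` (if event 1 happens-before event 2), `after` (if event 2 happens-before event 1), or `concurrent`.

Initial: VV[0]=[0, 0, 0]
Initial: VV[1]=[0, 0, 0]
Initial: VV[2]=[0, 0, 0]
Event 1: LOCAL 0: VV[0][0]++ -> VV[0]=[1, 0, 0]
Event 2: LOCAL 0: VV[0][0]++ -> VV[0]=[2, 0, 0]
Event 3: LOCAL 1: VV[1][1]++ -> VV[1]=[0, 1, 0]
Event 4: LOCAL 1: VV[1][1]++ -> VV[1]=[0, 2, 0]
Event 5: SEND 1->2: VV[1][1]++ -> VV[1]=[0, 3, 0], msg_vec=[0, 3, 0]; VV[2]=max(VV[2],msg_vec) then VV[2][2]++ -> VV[2]=[0, 3, 1]
Event 6: SEND 2->1: VV[2][2]++ -> VV[2]=[0, 3, 2], msg_vec=[0, 3, 2]; VV[1]=max(VV[1],msg_vec) then VV[1][1]++ -> VV[1]=[0, 4, 2]
Event 1 stamp: [1, 0, 0]
Event 2 stamp: [2, 0, 0]
[1, 0, 0] <= [2, 0, 0]? True
[2, 0, 0] <= [1, 0, 0]? False
Relation: before

Answer: before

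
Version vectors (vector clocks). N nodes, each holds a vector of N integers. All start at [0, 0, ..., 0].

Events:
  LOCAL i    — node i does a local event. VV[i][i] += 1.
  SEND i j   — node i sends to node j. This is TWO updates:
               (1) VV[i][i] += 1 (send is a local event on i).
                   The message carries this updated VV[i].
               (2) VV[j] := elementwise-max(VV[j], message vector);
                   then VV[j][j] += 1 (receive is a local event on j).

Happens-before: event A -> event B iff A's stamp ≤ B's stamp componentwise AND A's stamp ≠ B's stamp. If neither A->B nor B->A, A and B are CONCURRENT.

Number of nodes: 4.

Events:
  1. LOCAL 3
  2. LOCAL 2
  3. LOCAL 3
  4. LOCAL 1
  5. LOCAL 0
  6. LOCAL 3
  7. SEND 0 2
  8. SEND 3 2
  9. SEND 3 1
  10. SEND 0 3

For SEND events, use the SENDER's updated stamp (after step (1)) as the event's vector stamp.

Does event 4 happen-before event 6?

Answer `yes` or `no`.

Answer: no

Derivation:
Initial: VV[0]=[0, 0, 0, 0]
Initial: VV[1]=[0, 0, 0, 0]
Initial: VV[2]=[0, 0, 0, 0]
Initial: VV[3]=[0, 0, 0, 0]
Event 1: LOCAL 3: VV[3][3]++ -> VV[3]=[0, 0, 0, 1]
Event 2: LOCAL 2: VV[2][2]++ -> VV[2]=[0, 0, 1, 0]
Event 3: LOCAL 3: VV[3][3]++ -> VV[3]=[0, 0, 0, 2]
Event 4: LOCAL 1: VV[1][1]++ -> VV[1]=[0, 1, 0, 0]
Event 5: LOCAL 0: VV[0][0]++ -> VV[0]=[1, 0, 0, 0]
Event 6: LOCAL 3: VV[3][3]++ -> VV[3]=[0, 0, 0, 3]
Event 7: SEND 0->2: VV[0][0]++ -> VV[0]=[2, 0, 0, 0], msg_vec=[2, 0, 0, 0]; VV[2]=max(VV[2],msg_vec) then VV[2][2]++ -> VV[2]=[2, 0, 2, 0]
Event 8: SEND 3->2: VV[3][3]++ -> VV[3]=[0, 0, 0, 4], msg_vec=[0, 0, 0, 4]; VV[2]=max(VV[2],msg_vec) then VV[2][2]++ -> VV[2]=[2, 0, 3, 4]
Event 9: SEND 3->1: VV[3][3]++ -> VV[3]=[0, 0, 0, 5], msg_vec=[0, 0, 0, 5]; VV[1]=max(VV[1],msg_vec) then VV[1][1]++ -> VV[1]=[0, 2, 0, 5]
Event 10: SEND 0->3: VV[0][0]++ -> VV[0]=[3, 0, 0, 0], msg_vec=[3, 0, 0, 0]; VV[3]=max(VV[3],msg_vec) then VV[3][3]++ -> VV[3]=[3, 0, 0, 6]
Event 4 stamp: [0, 1, 0, 0]
Event 6 stamp: [0, 0, 0, 3]
[0, 1, 0, 0] <= [0, 0, 0, 3]? False. Equal? False. Happens-before: False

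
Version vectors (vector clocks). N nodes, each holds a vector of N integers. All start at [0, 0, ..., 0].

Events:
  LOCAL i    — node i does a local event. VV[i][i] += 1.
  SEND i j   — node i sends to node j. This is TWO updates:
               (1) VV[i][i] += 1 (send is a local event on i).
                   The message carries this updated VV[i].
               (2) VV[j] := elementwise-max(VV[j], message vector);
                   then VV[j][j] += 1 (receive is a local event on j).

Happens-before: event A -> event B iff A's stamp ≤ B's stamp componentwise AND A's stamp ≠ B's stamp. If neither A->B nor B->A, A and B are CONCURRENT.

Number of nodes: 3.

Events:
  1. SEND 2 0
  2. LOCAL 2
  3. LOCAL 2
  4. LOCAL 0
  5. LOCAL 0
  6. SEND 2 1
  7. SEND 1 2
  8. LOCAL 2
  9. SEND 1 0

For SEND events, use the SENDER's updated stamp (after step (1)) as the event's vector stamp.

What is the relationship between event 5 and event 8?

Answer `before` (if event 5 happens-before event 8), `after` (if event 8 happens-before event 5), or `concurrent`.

Answer: concurrent

Derivation:
Initial: VV[0]=[0, 0, 0]
Initial: VV[1]=[0, 0, 0]
Initial: VV[2]=[0, 0, 0]
Event 1: SEND 2->0: VV[2][2]++ -> VV[2]=[0, 0, 1], msg_vec=[0, 0, 1]; VV[0]=max(VV[0],msg_vec) then VV[0][0]++ -> VV[0]=[1, 0, 1]
Event 2: LOCAL 2: VV[2][2]++ -> VV[2]=[0, 0, 2]
Event 3: LOCAL 2: VV[2][2]++ -> VV[2]=[0, 0, 3]
Event 4: LOCAL 0: VV[0][0]++ -> VV[0]=[2, 0, 1]
Event 5: LOCAL 0: VV[0][0]++ -> VV[0]=[3, 0, 1]
Event 6: SEND 2->1: VV[2][2]++ -> VV[2]=[0, 0, 4], msg_vec=[0, 0, 4]; VV[1]=max(VV[1],msg_vec) then VV[1][1]++ -> VV[1]=[0, 1, 4]
Event 7: SEND 1->2: VV[1][1]++ -> VV[1]=[0, 2, 4], msg_vec=[0, 2, 4]; VV[2]=max(VV[2],msg_vec) then VV[2][2]++ -> VV[2]=[0, 2, 5]
Event 8: LOCAL 2: VV[2][2]++ -> VV[2]=[0, 2, 6]
Event 9: SEND 1->0: VV[1][1]++ -> VV[1]=[0, 3, 4], msg_vec=[0, 3, 4]; VV[0]=max(VV[0],msg_vec) then VV[0][0]++ -> VV[0]=[4, 3, 4]
Event 5 stamp: [3, 0, 1]
Event 8 stamp: [0, 2, 6]
[3, 0, 1] <= [0, 2, 6]? False
[0, 2, 6] <= [3, 0, 1]? False
Relation: concurrent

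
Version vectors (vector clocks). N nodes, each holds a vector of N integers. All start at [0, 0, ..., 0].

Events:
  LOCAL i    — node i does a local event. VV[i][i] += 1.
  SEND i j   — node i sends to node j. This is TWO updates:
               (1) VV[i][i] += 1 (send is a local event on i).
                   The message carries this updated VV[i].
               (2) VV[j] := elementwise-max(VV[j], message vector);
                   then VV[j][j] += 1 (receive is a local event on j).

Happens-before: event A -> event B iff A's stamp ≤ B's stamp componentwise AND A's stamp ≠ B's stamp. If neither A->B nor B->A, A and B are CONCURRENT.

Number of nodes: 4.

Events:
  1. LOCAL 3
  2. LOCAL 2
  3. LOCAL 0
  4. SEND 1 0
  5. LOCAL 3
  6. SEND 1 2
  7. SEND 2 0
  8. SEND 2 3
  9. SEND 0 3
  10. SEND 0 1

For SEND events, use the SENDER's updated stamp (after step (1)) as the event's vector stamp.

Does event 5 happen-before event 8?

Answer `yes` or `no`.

Initial: VV[0]=[0, 0, 0, 0]
Initial: VV[1]=[0, 0, 0, 0]
Initial: VV[2]=[0, 0, 0, 0]
Initial: VV[3]=[0, 0, 0, 0]
Event 1: LOCAL 3: VV[3][3]++ -> VV[3]=[0, 0, 0, 1]
Event 2: LOCAL 2: VV[2][2]++ -> VV[2]=[0, 0, 1, 0]
Event 3: LOCAL 0: VV[0][0]++ -> VV[0]=[1, 0, 0, 0]
Event 4: SEND 1->0: VV[1][1]++ -> VV[1]=[0, 1, 0, 0], msg_vec=[0, 1, 0, 0]; VV[0]=max(VV[0],msg_vec) then VV[0][0]++ -> VV[0]=[2, 1, 0, 0]
Event 5: LOCAL 3: VV[3][3]++ -> VV[3]=[0, 0, 0, 2]
Event 6: SEND 1->2: VV[1][1]++ -> VV[1]=[0, 2, 0, 0], msg_vec=[0, 2, 0, 0]; VV[2]=max(VV[2],msg_vec) then VV[2][2]++ -> VV[2]=[0, 2, 2, 0]
Event 7: SEND 2->0: VV[2][2]++ -> VV[2]=[0, 2, 3, 0], msg_vec=[0, 2, 3, 0]; VV[0]=max(VV[0],msg_vec) then VV[0][0]++ -> VV[0]=[3, 2, 3, 0]
Event 8: SEND 2->3: VV[2][2]++ -> VV[2]=[0, 2, 4, 0], msg_vec=[0, 2, 4, 0]; VV[3]=max(VV[3],msg_vec) then VV[3][3]++ -> VV[3]=[0, 2, 4, 3]
Event 9: SEND 0->3: VV[0][0]++ -> VV[0]=[4, 2, 3, 0], msg_vec=[4, 2, 3, 0]; VV[3]=max(VV[3],msg_vec) then VV[3][3]++ -> VV[3]=[4, 2, 4, 4]
Event 10: SEND 0->1: VV[0][0]++ -> VV[0]=[5, 2, 3, 0], msg_vec=[5, 2, 3, 0]; VV[1]=max(VV[1],msg_vec) then VV[1][1]++ -> VV[1]=[5, 3, 3, 0]
Event 5 stamp: [0, 0, 0, 2]
Event 8 stamp: [0, 2, 4, 0]
[0, 0, 0, 2] <= [0, 2, 4, 0]? False. Equal? False. Happens-before: False

Answer: no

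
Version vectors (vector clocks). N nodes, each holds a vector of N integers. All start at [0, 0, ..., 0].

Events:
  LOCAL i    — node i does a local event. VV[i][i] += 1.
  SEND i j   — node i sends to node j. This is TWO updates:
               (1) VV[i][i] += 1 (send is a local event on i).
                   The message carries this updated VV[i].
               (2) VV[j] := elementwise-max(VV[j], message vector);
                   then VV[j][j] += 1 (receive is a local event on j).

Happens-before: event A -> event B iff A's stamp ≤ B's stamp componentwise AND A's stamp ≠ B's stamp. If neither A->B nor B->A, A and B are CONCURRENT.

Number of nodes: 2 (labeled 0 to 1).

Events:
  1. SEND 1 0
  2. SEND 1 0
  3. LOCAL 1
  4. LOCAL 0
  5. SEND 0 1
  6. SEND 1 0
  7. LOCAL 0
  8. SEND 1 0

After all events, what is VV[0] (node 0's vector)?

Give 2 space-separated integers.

Initial: VV[0]=[0, 0]
Initial: VV[1]=[0, 0]
Event 1: SEND 1->0: VV[1][1]++ -> VV[1]=[0, 1], msg_vec=[0, 1]; VV[0]=max(VV[0],msg_vec) then VV[0][0]++ -> VV[0]=[1, 1]
Event 2: SEND 1->0: VV[1][1]++ -> VV[1]=[0, 2], msg_vec=[0, 2]; VV[0]=max(VV[0],msg_vec) then VV[0][0]++ -> VV[0]=[2, 2]
Event 3: LOCAL 1: VV[1][1]++ -> VV[1]=[0, 3]
Event 4: LOCAL 0: VV[0][0]++ -> VV[0]=[3, 2]
Event 5: SEND 0->1: VV[0][0]++ -> VV[0]=[4, 2], msg_vec=[4, 2]; VV[1]=max(VV[1],msg_vec) then VV[1][1]++ -> VV[1]=[4, 4]
Event 6: SEND 1->0: VV[1][1]++ -> VV[1]=[4, 5], msg_vec=[4, 5]; VV[0]=max(VV[0],msg_vec) then VV[0][0]++ -> VV[0]=[5, 5]
Event 7: LOCAL 0: VV[0][0]++ -> VV[0]=[6, 5]
Event 8: SEND 1->0: VV[1][1]++ -> VV[1]=[4, 6], msg_vec=[4, 6]; VV[0]=max(VV[0],msg_vec) then VV[0][0]++ -> VV[0]=[7, 6]
Final vectors: VV[0]=[7, 6]; VV[1]=[4, 6]

Answer: 7 6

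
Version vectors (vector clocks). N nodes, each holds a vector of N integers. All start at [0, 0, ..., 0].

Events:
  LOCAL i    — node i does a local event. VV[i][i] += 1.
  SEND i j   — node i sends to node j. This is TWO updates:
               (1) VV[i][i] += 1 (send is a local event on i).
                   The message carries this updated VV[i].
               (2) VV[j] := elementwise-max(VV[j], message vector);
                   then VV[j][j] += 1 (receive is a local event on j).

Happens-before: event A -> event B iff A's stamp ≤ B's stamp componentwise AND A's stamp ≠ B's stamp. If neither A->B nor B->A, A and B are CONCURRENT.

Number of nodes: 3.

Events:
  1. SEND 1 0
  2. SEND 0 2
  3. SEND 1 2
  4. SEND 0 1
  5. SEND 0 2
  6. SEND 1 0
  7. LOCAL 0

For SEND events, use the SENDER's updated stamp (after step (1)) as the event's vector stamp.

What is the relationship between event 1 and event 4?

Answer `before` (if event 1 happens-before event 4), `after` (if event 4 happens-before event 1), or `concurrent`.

Answer: before

Derivation:
Initial: VV[0]=[0, 0, 0]
Initial: VV[1]=[0, 0, 0]
Initial: VV[2]=[0, 0, 0]
Event 1: SEND 1->0: VV[1][1]++ -> VV[1]=[0, 1, 0], msg_vec=[0, 1, 0]; VV[0]=max(VV[0],msg_vec) then VV[0][0]++ -> VV[0]=[1, 1, 0]
Event 2: SEND 0->2: VV[0][0]++ -> VV[0]=[2, 1, 0], msg_vec=[2, 1, 0]; VV[2]=max(VV[2],msg_vec) then VV[2][2]++ -> VV[2]=[2, 1, 1]
Event 3: SEND 1->2: VV[1][1]++ -> VV[1]=[0, 2, 0], msg_vec=[0, 2, 0]; VV[2]=max(VV[2],msg_vec) then VV[2][2]++ -> VV[2]=[2, 2, 2]
Event 4: SEND 0->1: VV[0][0]++ -> VV[0]=[3, 1, 0], msg_vec=[3, 1, 0]; VV[1]=max(VV[1],msg_vec) then VV[1][1]++ -> VV[1]=[3, 3, 0]
Event 5: SEND 0->2: VV[0][0]++ -> VV[0]=[4, 1, 0], msg_vec=[4, 1, 0]; VV[2]=max(VV[2],msg_vec) then VV[2][2]++ -> VV[2]=[4, 2, 3]
Event 6: SEND 1->0: VV[1][1]++ -> VV[1]=[3, 4, 0], msg_vec=[3, 4, 0]; VV[0]=max(VV[0],msg_vec) then VV[0][0]++ -> VV[0]=[5, 4, 0]
Event 7: LOCAL 0: VV[0][0]++ -> VV[0]=[6, 4, 0]
Event 1 stamp: [0, 1, 0]
Event 4 stamp: [3, 1, 0]
[0, 1, 0] <= [3, 1, 0]? True
[3, 1, 0] <= [0, 1, 0]? False
Relation: before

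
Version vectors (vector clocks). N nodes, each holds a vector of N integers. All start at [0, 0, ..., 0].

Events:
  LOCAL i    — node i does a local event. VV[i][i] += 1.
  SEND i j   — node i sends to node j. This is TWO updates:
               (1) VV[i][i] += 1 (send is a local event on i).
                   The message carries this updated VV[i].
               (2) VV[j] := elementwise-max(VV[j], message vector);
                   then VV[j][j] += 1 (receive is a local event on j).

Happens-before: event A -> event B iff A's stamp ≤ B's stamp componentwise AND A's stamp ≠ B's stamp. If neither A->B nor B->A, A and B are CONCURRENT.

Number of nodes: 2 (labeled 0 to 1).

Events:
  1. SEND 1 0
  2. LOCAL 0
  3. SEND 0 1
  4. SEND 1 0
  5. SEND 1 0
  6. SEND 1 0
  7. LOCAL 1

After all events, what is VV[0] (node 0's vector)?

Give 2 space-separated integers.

Answer: 6 5

Derivation:
Initial: VV[0]=[0, 0]
Initial: VV[1]=[0, 0]
Event 1: SEND 1->0: VV[1][1]++ -> VV[1]=[0, 1], msg_vec=[0, 1]; VV[0]=max(VV[0],msg_vec) then VV[0][0]++ -> VV[0]=[1, 1]
Event 2: LOCAL 0: VV[0][0]++ -> VV[0]=[2, 1]
Event 3: SEND 0->1: VV[0][0]++ -> VV[0]=[3, 1], msg_vec=[3, 1]; VV[1]=max(VV[1],msg_vec) then VV[1][1]++ -> VV[1]=[3, 2]
Event 4: SEND 1->0: VV[1][1]++ -> VV[1]=[3, 3], msg_vec=[3, 3]; VV[0]=max(VV[0],msg_vec) then VV[0][0]++ -> VV[0]=[4, 3]
Event 5: SEND 1->0: VV[1][1]++ -> VV[1]=[3, 4], msg_vec=[3, 4]; VV[0]=max(VV[0],msg_vec) then VV[0][0]++ -> VV[0]=[5, 4]
Event 6: SEND 1->0: VV[1][1]++ -> VV[1]=[3, 5], msg_vec=[3, 5]; VV[0]=max(VV[0],msg_vec) then VV[0][0]++ -> VV[0]=[6, 5]
Event 7: LOCAL 1: VV[1][1]++ -> VV[1]=[3, 6]
Final vectors: VV[0]=[6, 5]; VV[1]=[3, 6]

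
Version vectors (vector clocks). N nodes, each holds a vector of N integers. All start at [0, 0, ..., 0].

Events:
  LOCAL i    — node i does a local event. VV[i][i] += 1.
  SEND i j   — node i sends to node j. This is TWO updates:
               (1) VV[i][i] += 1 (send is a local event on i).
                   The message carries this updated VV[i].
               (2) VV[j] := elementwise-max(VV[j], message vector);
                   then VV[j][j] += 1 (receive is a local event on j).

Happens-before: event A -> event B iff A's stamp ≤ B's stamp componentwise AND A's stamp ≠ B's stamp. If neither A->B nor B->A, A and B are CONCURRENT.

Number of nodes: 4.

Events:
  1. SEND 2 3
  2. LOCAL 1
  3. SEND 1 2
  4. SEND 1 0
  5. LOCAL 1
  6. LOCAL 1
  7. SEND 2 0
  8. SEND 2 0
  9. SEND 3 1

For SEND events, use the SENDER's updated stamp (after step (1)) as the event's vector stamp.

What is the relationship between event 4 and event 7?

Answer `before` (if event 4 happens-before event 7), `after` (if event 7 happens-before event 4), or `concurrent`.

Answer: concurrent

Derivation:
Initial: VV[0]=[0, 0, 0, 0]
Initial: VV[1]=[0, 0, 0, 0]
Initial: VV[2]=[0, 0, 0, 0]
Initial: VV[3]=[0, 0, 0, 0]
Event 1: SEND 2->3: VV[2][2]++ -> VV[2]=[0, 0, 1, 0], msg_vec=[0, 0, 1, 0]; VV[3]=max(VV[3],msg_vec) then VV[3][3]++ -> VV[3]=[0, 0, 1, 1]
Event 2: LOCAL 1: VV[1][1]++ -> VV[1]=[0, 1, 0, 0]
Event 3: SEND 1->2: VV[1][1]++ -> VV[1]=[0, 2, 0, 0], msg_vec=[0, 2, 0, 0]; VV[2]=max(VV[2],msg_vec) then VV[2][2]++ -> VV[2]=[0, 2, 2, 0]
Event 4: SEND 1->0: VV[1][1]++ -> VV[1]=[0, 3, 0, 0], msg_vec=[0, 3, 0, 0]; VV[0]=max(VV[0],msg_vec) then VV[0][0]++ -> VV[0]=[1, 3, 0, 0]
Event 5: LOCAL 1: VV[1][1]++ -> VV[1]=[0, 4, 0, 0]
Event 6: LOCAL 1: VV[1][1]++ -> VV[1]=[0, 5, 0, 0]
Event 7: SEND 2->0: VV[2][2]++ -> VV[2]=[0, 2, 3, 0], msg_vec=[0, 2, 3, 0]; VV[0]=max(VV[0],msg_vec) then VV[0][0]++ -> VV[0]=[2, 3, 3, 0]
Event 8: SEND 2->0: VV[2][2]++ -> VV[2]=[0, 2, 4, 0], msg_vec=[0, 2, 4, 0]; VV[0]=max(VV[0],msg_vec) then VV[0][0]++ -> VV[0]=[3, 3, 4, 0]
Event 9: SEND 3->1: VV[3][3]++ -> VV[3]=[0, 0, 1, 2], msg_vec=[0, 0, 1, 2]; VV[1]=max(VV[1],msg_vec) then VV[1][1]++ -> VV[1]=[0, 6, 1, 2]
Event 4 stamp: [0, 3, 0, 0]
Event 7 stamp: [0, 2, 3, 0]
[0, 3, 0, 0] <= [0, 2, 3, 0]? False
[0, 2, 3, 0] <= [0, 3, 0, 0]? False
Relation: concurrent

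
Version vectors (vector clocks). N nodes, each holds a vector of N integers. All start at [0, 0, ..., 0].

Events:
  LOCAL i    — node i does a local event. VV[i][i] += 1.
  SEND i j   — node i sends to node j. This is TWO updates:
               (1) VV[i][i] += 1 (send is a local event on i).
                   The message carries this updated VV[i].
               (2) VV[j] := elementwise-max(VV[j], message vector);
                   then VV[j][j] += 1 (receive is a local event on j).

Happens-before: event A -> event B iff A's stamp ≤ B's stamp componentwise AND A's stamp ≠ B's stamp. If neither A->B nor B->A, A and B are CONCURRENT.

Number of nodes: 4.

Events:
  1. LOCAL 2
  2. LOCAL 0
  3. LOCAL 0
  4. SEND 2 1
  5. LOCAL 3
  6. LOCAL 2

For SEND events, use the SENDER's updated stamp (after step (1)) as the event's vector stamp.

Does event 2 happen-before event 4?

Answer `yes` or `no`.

Initial: VV[0]=[0, 0, 0, 0]
Initial: VV[1]=[0, 0, 0, 0]
Initial: VV[2]=[0, 0, 0, 0]
Initial: VV[3]=[0, 0, 0, 0]
Event 1: LOCAL 2: VV[2][2]++ -> VV[2]=[0, 0, 1, 0]
Event 2: LOCAL 0: VV[0][0]++ -> VV[0]=[1, 0, 0, 0]
Event 3: LOCAL 0: VV[0][0]++ -> VV[0]=[2, 0, 0, 0]
Event 4: SEND 2->1: VV[2][2]++ -> VV[2]=[0, 0, 2, 0], msg_vec=[0, 0, 2, 0]; VV[1]=max(VV[1],msg_vec) then VV[1][1]++ -> VV[1]=[0, 1, 2, 0]
Event 5: LOCAL 3: VV[3][3]++ -> VV[3]=[0, 0, 0, 1]
Event 6: LOCAL 2: VV[2][2]++ -> VV[2]=[0, 0, 3, 0]
Event 2 stamp: [1, 0, 0, 0]
Event 4 stamp: [0, 0, 2, 0]
[1, 0, 0, 0] <= [0, 0, 2, 0]? False. Equal? False. Happens-before: False

Answer: no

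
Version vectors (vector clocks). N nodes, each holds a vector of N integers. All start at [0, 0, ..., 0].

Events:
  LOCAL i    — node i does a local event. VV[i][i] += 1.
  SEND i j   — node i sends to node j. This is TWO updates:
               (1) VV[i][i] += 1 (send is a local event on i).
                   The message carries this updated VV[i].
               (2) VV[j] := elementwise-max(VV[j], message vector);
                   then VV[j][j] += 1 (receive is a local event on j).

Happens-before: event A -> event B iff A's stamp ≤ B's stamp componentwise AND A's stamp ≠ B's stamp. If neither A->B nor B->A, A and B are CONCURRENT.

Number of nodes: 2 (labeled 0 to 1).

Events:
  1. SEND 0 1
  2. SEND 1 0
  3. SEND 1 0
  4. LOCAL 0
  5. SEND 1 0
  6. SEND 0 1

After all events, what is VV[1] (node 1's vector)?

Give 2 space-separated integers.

Initial: VV[0]=[0, 0]
Initial: VV[1]=[0, 0]
Event 1: SEND 0->1: VV[0][0]++ -> VV[0]=[1, 0], msg_vec=[1, 0]; VV[1]=max(VV[1],msg_vec) then VV[1][1]++ -> VV[1]=[1, 1]
Event 2: SEND 1->0: VV[1][1]++ -> VV[1]=[1, 2], msg_vec=[1, 2]; VV[0]=max(VV[0],msg_vec) then VV[0][0]++ -> VV[0]=[2, 2]
Event 3: SEND 1->0: VV[1][1]++ -> VV[1]=[1, 3], msg_vec=[1, 3]; VV[0]=max(VV[0],msg_vec) then VV[0][0]++ -> VV[0]=[3, 3]
Event 4: LOCAL 0: VV[0][0]++ -> VV[0]=[4, 3]
Event 5: SEND 1->0: VV[1][1]++ -> VV[1]=[1, 4], msg_vec=[1, 4]; VV[0]=max(VV[0],msg_vec) then VV[0][0]++ -> VV[0]=[5, 4]
Event 6: SEND 0->1: VV[0][0]++ -> VV[0]=[6, 4], msg_vec=[6, 4]; VV[1]=max(VV[1],msg_vec) then VV[1][1]++ -> VV[1]=[6, 5]
Final vectors: VV[0]=[6, 4]; VV[1]=[6, 5]

Answer: 6 5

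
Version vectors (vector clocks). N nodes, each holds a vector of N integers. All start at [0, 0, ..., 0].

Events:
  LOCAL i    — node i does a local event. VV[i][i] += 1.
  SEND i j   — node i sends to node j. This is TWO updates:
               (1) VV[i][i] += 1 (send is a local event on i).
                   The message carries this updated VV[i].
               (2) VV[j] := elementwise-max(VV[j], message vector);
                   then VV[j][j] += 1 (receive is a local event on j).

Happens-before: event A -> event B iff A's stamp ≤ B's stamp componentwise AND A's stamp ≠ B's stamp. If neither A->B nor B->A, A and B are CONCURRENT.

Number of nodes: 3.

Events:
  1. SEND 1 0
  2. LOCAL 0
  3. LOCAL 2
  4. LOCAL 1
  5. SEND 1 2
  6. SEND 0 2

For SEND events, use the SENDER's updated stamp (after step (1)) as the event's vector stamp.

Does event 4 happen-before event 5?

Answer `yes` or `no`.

Initial: VV[0]=[0, 0, 0]
Initial: VV[1]=[0, 0, 0]
Initial: VV[2]=[0, 0, 0]
Event 1: SEND 1->0: VV[1][1]++ -> VV[1]=[0, 1, 0], msg_vec=[0, 1, 0]; VV[0]=max(VV[0],msg_vec) then VV[0][0]++ -> VV[0]=[1, 1, 0]
Event 2: LOCAL 0: VV[0][0]++ -> VV[0]=[2, 1, 0]
Event 3: LOCAL 2: VV[2][2]++ -> VV[2]=[0, 0, 1]
Event 4: LOCAL 1: VV[1][1]++ -> VV[1]=[0, 2, 0]
Event 5: SEND 1->2: VV[1][1]++ -> VV[1]=[0, 3, 0], msg_vec=[0, 3, 0]; VV[2]=max(VV[2],msg_vec) then VV[2][2]++ -> VV[2]=[0, 3, 2]
Event 6: SEND 0->2: VV[0][0]++ -> VV[0]=[3, 1, 0], msg_vec=[3, 1, 0]; VV[2]=max(VV[2],msg_vec) then VV[2][2]++ -> VV[2]=[3, 3, 3]
Event 4 stamp: [0, 2, 0]
Event 5 stamp: [0, 3, 0]
[0, 2, 0] <= [0, 3, 0]? True. Equal? False. Happens-before: True

Answer: yes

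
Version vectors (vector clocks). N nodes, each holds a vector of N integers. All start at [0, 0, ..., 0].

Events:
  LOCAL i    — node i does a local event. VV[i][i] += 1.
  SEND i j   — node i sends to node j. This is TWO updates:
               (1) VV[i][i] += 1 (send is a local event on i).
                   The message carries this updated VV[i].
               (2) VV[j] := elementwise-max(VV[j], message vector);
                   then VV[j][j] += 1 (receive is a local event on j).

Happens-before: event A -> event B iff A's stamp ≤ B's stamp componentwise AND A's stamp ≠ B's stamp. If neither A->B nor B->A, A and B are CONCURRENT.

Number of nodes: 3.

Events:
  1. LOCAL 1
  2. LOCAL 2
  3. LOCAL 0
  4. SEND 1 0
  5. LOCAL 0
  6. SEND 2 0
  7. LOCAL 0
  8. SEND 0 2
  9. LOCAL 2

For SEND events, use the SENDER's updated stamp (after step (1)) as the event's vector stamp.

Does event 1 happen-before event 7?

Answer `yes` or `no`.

Initial: VV[0]=[0, 0, 0]
Initial: VV[1]=[0, 0, 0]
Initial: VV[2]=[0, 0, 0]
Event 1: LOCAL 1: VV[1][1]++ -> VV[1]=[0, 1, 0]
Event 2: LOCAL 2: VV[2][2]++ -> VV[2]=[0, 0, 1]
Event 3: LOCAL 0: VV[0][0]++ -> VV[0]=[1, 0, 0]
Event 4: SEND 1->0: VV[1][1]++ -> VV[1]=[0, 2, 0], msg_vec=[0, 2, 0]; VV[0]=max(VV[0],msg_vec) then VV[0][0]++ -> VV[0]=[2, 2, 0]
Event 5: LOCAL 0: VV[0][0]++ -> VV[0]=[3, 2, 0]
Event 6: SEND 2->0: VV[2][2]++ -> VV[2]=[0, 0, 2], msg_vec=[0, 0, 2]; VV[0]=max(VV[0],msg_vec) then VV[0][0]++ -> VV[0]=[4, 2, 2]
Event 7: LOCAL 0: VV[0][0]++ -> VV[0]=[5, 2, 2]
Event 8: SEND 0->2: VV[0][0]++ -> VV[0]=[6, 2, 2], msg_vec=[6, 2, 2]; VV[2]=max(VV[2],msg_vec) then VV[2][2]++ -> VV[2]=[6, 2, 3]
Event 9: LOCAL 2: VV[2][2]++ -> VV[2]=[6, 2, 4]
Event 1 stamp: [0, 1, 0]
Event 7 stamp: [5, 2, 2]
[0, 1, 0] <= [5, 2, 2]? True. Equal? False. Happens-before: True

Answer: yes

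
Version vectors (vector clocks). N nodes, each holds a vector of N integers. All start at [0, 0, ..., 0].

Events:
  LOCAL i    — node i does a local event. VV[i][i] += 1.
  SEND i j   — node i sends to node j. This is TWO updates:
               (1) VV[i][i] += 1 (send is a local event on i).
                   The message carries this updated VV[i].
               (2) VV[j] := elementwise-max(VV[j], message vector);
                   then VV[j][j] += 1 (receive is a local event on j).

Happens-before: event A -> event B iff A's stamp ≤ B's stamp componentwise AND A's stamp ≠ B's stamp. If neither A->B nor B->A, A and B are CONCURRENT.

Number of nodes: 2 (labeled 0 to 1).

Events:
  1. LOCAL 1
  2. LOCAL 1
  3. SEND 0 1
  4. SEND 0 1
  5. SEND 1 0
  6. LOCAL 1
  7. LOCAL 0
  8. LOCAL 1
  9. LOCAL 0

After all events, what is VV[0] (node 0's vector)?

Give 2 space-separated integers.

Initial: VV[0]=[0, 0]
Initial: VV[1]=[0, 0]
Event 1: LOCAL 1: VV[1][1]++ -> VV[1]=[0, 1]
Event 2: LOCAL 1: VV[1][1]++ -> VV[1]=[0, 2]
Event 3: SEND 0->1: VV[0][0]++ -> VV[0]=[1, 0], msg_vec=[1, 0]; VV[1]=max(VV[1],msg_vec) then VV[1][1]++ -> VV[1]=[1, 3]
Event 4: SEND 0->1: VV[0][0]++ -> VV[0]=[2, 0], msg_vec=[2, 0]; VV[1]=max(VV[1],msg_vec) then VV[1][1]++ -> VV[1]=[2, 4]
Event 5: SEND 1->0: VV[1][1]++ -> VV[1]=[2, 5], msg_vec=[2, 5]; VV[0]=max(VV[0],msg_vec) then VV[0][0]++ -> VV[0]=[3, 5]
Event 6: LOCAL 1: VV[1][1]++ -> VV[1]=[2, 6]
Event 7: LOCAL 0: VV[0][0]++ -> VV[0]=[4, 5]
Event 8: LOCAL 1: VV[1][1]++ -> VV[1]=[2, 7]
Event 9: LOCAL 0: VV[0][0]++ -> VV[0]=[5, 5]
Final vectors: VV[0]=[5, 5]; VV[1]=[2, 7]

Answer: 5 5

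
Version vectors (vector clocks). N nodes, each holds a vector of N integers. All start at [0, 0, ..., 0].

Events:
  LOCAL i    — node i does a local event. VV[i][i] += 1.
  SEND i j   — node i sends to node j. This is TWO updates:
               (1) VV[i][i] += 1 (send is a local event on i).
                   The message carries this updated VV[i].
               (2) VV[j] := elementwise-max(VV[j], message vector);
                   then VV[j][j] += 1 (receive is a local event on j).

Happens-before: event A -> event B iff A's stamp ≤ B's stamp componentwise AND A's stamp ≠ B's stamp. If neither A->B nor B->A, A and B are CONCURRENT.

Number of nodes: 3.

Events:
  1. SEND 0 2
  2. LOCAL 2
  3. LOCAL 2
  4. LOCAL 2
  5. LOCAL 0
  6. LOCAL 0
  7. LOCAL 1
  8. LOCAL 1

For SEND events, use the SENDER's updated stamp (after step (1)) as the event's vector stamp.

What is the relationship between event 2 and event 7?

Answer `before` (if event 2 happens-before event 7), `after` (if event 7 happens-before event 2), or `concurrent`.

Initial: VV[0]=[0, 0, 0]
Initial: VV[1]=[0, 0, 0]
Initial: VV[2]=[0, 0, 0]
Event 1: SEND 0->2: VV[0][0]++ -> VV[0]=[1, 0, 0], msg_vec=[1, 0, 0]; VV[2]=max(VV[2],msg_vec) then VV[2][2]++ -> VV[2]=[1, 0, 1]
Event 2: LOCAL 2: VV[2][2]++ -> VV[2]=[1, 0, 2]
Event 3: LOCAL 2: VV[2][2]++ -> VV[2]=[1, 0, 3]
Event 4: LOCAL 2: VV[2][2]++ -> VV[2]=[1, 0, 4]
Event 5: LOCAL 0: VV[0][0]++ -> VV[0]=[2, 0, 0]
Event 6: LOCAL 0: VV[0][0]++ -> VV[0]=[3, 0, 0]
Event 7: LOCAL 1: VV[1][1]++ -> VV[1]=[0, 1, 0]
Event 8: LOCAL 1: VV[1][1]++ -> VV[1]=[0, 2, 0]
Event 2 stamp: [1, 0, 2]
Event 7 stamp: [0, 1, 0]
[1, 0, 2] <= [0, 1, 0]? False
[0, 1, 0] <= [1, 0, 2]? False
Relation: concurrent

Answer: concurrent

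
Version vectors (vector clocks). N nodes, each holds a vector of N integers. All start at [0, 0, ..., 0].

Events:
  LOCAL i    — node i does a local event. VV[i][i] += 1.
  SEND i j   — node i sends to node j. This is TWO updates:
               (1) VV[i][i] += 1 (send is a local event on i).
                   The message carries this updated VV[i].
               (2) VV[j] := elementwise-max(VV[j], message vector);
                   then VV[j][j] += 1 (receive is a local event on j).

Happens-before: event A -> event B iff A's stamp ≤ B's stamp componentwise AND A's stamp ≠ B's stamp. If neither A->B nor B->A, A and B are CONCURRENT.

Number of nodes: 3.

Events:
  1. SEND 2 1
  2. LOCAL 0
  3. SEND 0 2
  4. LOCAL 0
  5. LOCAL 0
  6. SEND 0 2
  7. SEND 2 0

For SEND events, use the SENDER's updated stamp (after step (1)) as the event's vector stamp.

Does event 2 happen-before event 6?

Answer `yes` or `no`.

Answer: yes

Derivation:
Initial: VV[0]=[0, 0, 0]
Initial: VV[1]=[0, 0, 0]
Initial: VV[2]=[0, 0, 0]
Event 1: SEND 2->1: VV[2][2]++ -> VV[2]=[0, 0, 1], msg_vec=[0, 0, 1]; VV[1]=max(VV[1],msg_vec) then VV[1][1]++ -> VV[1]=[0, 1, 1]
Event 2: LOCAL 0: VV[0][0]++ -> VV[0]=[1, 0, 0]
Event 3: SEND 0->2: VV[0][0]++ -> VV[0]=[2, 0, 0], msg_vec=[2, 0, 0]; VV[2]=max(VV[2],msg_vec) then VV[2][2]++ -> VV[2]=[2, 0, 2]
Event 4: LOCAL 0: VV[0][0]++ -> VV[0]=[3, 0, 0]
Event 5: LOCAL 0: VV[0][0]++ -> VV[0]=[4, 0, 0]
Event 6: SEND 0->2: VV[0][0]++ -> VV[0]=[5, 0, 0], msg_vec=[5, 0, 0]; VV[2]=max(VV[2],msg_vec) then VV[2][2]++ -> VV[2]=[5, 0, 3]
Event 7: SEND 2->0: VV[2][2]++ -> VV[2]=[5, 0, 4], msg_vec=[5, 0, 4]; VV[0]=max(VV[0],msg_vec) then VV[0][0]++ -> VV[0]=[6, 0, 4]
Event 2 stamp: [1, 0, 0]
Event 6 stamp: [5, 0, 0]
[1, 0, 0] <= [5, 0, 0]? True. Equal? False. Happens-before: True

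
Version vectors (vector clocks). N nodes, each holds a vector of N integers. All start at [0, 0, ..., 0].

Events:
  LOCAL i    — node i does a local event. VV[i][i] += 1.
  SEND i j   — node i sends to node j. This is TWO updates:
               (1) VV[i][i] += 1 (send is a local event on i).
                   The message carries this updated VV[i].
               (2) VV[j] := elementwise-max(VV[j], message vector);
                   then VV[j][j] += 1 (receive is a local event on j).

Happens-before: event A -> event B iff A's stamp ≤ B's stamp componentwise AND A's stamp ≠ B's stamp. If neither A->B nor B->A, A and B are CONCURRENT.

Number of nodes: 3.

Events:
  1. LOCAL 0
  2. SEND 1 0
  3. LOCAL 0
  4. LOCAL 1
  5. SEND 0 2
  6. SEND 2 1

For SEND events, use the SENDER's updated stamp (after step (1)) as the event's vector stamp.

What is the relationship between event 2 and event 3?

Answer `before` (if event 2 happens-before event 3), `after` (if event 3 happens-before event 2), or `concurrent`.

Initial: VV[0]=[0, 0, 0]
Initial: VV[1]=[0, 0, 0]
Initial: VV[2]=[0, 0, 0]
Event 1: LOCAL 0: VV[0][0]++ -> VV[0]=[1, 0, 0]
Event 2: SEND 1->0: VV[1][1]++ -> VV[1]=[0, 1, 0], msg_vec=[0, 1, 0]; VV[0]=max(VV[0],msg_vec) then VV[0][0]++ -> VV[0]=[2, 1, 0]
Event 3: LOCAL 0: VV[0][0]++ -> VV[0]=[3, 1, 0]
Event 4: LOCAL 1: VV[1][1]++ -> VV[1]=[0, 2, 0]
Event 5: SEND 0->2: VV[0][0]++ -> VV[0]=[4, 1, 0], msg_vec=[4, 1, 0]; VV[2]=max(VV[2],msg_vec) then VV[2][2]++ -> VV[2]=[4, 1, 1]
Event 6: SEND 2->1: VV[2][2]++ -> VV[2]=[4, 1, 2], msg_vec=[4, 1, 2]; VV[1]=max(VV[1],msg_vec) then VV[1][1]++ -> VV[1]=[4, 3, 2]
Event 2 stamp: [0, 1, 0]
Event 3 stamp: [3, 1, 0]
[0, 1, 0] <= [3, 1, 0]? True
[3, 1, 0] <= [0, 1, 0]? False
Relation: before

Answer: before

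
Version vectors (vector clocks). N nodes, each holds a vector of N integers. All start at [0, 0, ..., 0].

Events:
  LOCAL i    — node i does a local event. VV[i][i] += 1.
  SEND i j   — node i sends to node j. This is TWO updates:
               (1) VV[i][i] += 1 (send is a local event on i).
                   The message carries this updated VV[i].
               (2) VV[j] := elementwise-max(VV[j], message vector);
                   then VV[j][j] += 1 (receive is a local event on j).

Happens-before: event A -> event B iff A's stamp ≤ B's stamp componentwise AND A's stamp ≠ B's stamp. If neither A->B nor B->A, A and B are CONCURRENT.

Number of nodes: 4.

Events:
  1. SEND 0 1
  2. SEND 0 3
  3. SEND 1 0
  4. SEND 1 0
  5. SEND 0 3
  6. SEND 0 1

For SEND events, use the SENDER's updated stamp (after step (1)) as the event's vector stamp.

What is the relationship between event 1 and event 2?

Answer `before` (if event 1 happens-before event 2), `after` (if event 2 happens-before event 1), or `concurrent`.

Initial: VV[0]=[0, 0, 0, 0]
Initial: VV[1]=[0, 0, 0, 0]
Initial: VV[2]=[0, 0, 0, 0]
Initial: VV[3]=[0, 0, 0, 0]
Event 1: SEND 0->1: VV[0][0]++ -> VV[0]=[1, 0, 0, 0], msg_vec=[1, 0, 0, 0]; VV[1]=max(VV[1],msg_vec) then VV[1][1]++ -> VV[1]=[1, 1, 0, 0]
Event 2: SEND 0->3: VV[0][0]++ -> VV[0]=[2, 0, 0, 0], msg_vec=[2, 0, 0, 0]; VV[3]=max(VV[3],msg_vec) then VV[3][3]++ -> VV[3]=[2, 0, 0, 1]
Event 3: SEND 1->0: VV[1][1]++ -> VV[1]=[1, 2, 0, 0], msg_vec=[1, 2, 0, 0]; VV[0]=max(VV[0],msg_vec) then VV[0][0]++ -> VV[0]=[3, 2, 0, 0]
Event 4: SEND 1->0: VV[1][1]++ -> VV[1]=[1, 3, 0, 0], msg_vec=[1, 3, 0, 0]; VV[0]=max(VV[0],msg_vec) then VV[0][0]++ -> VV[0]=[4, 3, 0, 0]
Event 5: SEND 0->3: VV[0][0]++ -> VV[0]=[5, 3, 0, 0], msg_vec=[5, 3, 0, 0]; VV[3]=max(VV[3],msg_vec) then VV[3][3]++ -> VV[3]=[5, 3, 0, 2]
Event 6: SEND 0->1: VV[0][0]++ -> VV[0]=[6, 3, 0, 0], msg_vec=[6, 3, 0, 0]; VV[1]=max(VV[1],msg_vec) then VV[1][1]++ -> VV[1]=[6, 4, 0, 0]
Event 1 stamp: [1, 0, 0, 0]
Event 2 stamp: [2, 0, 0, 0]
[1, 0, 0, 0] <= [2, 0, 0, 0]? True
[2, 0, 0, 0] <= [1, 0, 0, 0]? False
Relation: before

Answer: before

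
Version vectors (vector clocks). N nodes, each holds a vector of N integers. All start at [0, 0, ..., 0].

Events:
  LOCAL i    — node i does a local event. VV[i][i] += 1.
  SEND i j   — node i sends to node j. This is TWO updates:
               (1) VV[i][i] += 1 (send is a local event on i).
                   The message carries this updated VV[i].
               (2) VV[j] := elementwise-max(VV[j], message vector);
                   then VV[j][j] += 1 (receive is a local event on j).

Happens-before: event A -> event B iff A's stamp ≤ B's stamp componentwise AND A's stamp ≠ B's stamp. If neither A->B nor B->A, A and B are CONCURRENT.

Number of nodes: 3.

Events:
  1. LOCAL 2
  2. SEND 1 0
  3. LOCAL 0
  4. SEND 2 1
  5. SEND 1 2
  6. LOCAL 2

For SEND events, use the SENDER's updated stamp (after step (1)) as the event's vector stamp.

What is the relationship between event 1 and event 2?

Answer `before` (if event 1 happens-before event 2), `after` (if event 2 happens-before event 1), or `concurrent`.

Answer: concurrent

Derivation:
Initial: VV[0]=[0, 0, 0]
Initial: VV[1]=[0, 0, 0]
Initial: VV[2]=[0, 0, 0]
Event 1: LOCAL 2: VV[2][2]++ -> VV[2]=[0, 0, 1]
Event 2: SEND 1->0: VV[1][1]++ -> VV[1]=[0, 1, 0], msg_vec=[0, 1, 0]; VV[0]=max(VV[0],msg_vec) then VV[0][0]++ -> VV[0]=[1, 1, 0]
Event 3: LOCAL 0: VV[0][0]++ -> VV[0]=[2, 1, 0]
Event 4: SEND 2->1: VV[2][2]++ -> VV[2]=[0, 0, 2], msg_vec=[0, 0, 2]; VV[1]=max(VV[1],msg_vec) then VV[1][1]++ -> VV[1]=[0, 2, 2]
Event 5: SEND 1->2: VV[1][1]++ -> VV[1]=[0, 3, 2], msg_vec=[0, 3, 2]; VV[2]=max(VV[2],msg_vec) then VV[2][2]++ -> VV[2]=[0, 3, 3]
Event 6: LOCAL 2: VV[2][2]++ -> VV[2]=[0, 3, 4]
Event 1 stamp: [0, 0, 1]
Event 2 stamp: [0, 1, 0]
[0, 0, 1] <= [0, 1, 0]? False
[0, 1, 0] <= [0, 0, 1]? False
Relation: concurrent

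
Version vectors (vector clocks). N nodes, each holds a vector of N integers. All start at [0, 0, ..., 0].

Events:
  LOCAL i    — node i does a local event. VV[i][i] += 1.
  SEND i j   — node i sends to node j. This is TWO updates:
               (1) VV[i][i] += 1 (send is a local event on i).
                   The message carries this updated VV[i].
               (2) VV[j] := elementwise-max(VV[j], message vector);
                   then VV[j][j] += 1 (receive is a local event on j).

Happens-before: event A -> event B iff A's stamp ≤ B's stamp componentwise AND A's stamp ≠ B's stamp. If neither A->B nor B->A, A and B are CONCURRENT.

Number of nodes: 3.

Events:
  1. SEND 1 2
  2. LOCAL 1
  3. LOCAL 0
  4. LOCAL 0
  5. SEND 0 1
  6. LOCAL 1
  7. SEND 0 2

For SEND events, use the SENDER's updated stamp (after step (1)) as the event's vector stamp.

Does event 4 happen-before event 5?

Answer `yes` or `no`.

Answer: yes

Derivation:
Initial: VV[0]=[0, 0, 0]
Initial: VV[1]=[0, 0, 0]
Initial: VV[2]=[0, 0, 0]
Event 1: SEND 1->2: VV[1][1]++ -> VV[1]=[0, 1, 0], msg_vec=[0, 1, 0]; VV[2]=max(VV[2],msg_vec) then VV[2][2]++ -> VV[2]=[0, 1, 1]
Event 2: LOCAL 1: VV[1][1]++ -> VV[1]=[0, 2, 0]
Event 3: LOCAL 0: VV[0][0]++ -> VV[0]=[1, 0, 0]
Event 4: LOCAL 0: VV[0][0]++ -> VV[0]=[2, 0, 0]
Event 5: SEND 0->1: VV[0][0]++ -> VV[0]=[3, 0, 0], msg_vec=[3, 0, 0]; VV[1]=max(VV[1],msg_vec) then VV[1][1]++ -> VV[1]=[3, 3, 0]
Event 6: LOCAL 1: VV[1][1]++ -> VV[1]=[3, 4, 0]
Event 7: SEND 0->2: VV[0][0]++ -> VV[0]=[4, 0, 0], msg_vec=[4, 0, 0]; VV[2]=max(VV[2],msg_vec) then VV[2][2]++ -> VV[2]=[4, 1, 2]
Event 4 stamp: [2, 0, 0]
Event 5 stamp: [3, 0, 0]
[2, 0, 0] <= [3, 0, 0]? True. Equal? False. Happens-before: True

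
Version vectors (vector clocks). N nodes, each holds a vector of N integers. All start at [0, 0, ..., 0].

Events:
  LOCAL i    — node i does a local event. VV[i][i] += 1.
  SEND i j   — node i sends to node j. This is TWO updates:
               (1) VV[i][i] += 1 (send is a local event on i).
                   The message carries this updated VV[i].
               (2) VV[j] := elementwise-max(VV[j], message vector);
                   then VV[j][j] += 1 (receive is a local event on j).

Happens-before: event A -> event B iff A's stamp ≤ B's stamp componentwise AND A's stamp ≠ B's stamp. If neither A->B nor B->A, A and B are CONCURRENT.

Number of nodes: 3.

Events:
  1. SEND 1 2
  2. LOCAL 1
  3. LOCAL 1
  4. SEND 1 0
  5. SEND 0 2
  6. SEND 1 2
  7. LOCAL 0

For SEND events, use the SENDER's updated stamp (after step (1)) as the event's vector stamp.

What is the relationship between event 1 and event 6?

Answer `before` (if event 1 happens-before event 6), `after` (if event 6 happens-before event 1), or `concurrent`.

Answer: before

Derivation:
Initial: VV[0]=[0, 0, 0]
Initial: VV[1]=[0, 0, 0]
Initial: VV[2]=[0, 0, 0]
Event 1: SEND 1->2: VV[1][1]++ -> VV[1]=[0, 1, 0], msg_vec=[0, 1, 0]; VV[2]=max(VV[2],msg_vec) then VV[2][2]++ -> VV[2]=[0, 1, 1]
Event 2: LOCAL 1: VV[1][1]++ -> VV[1]=[0, 2, 0]
Event 3: LOCAL 1: VV[1][1]++ -> VV[1]=[0, 3, 0]
Event 4: SEND 1->0: VV[1][1]++ -> VV[1]=[0, 4, 0], msg_vec=[0, 4, 0]; VV[0]=max(VV[0],msg_vec) then VV[0][0]++ -> VV[0]=[1, 4, 0]
Event 5: SEND 0->2: VV[0][0]++ -> VV[0]=[2, 4, 0], msg_vec=[2, 4, 0]; VV[2]=max(VV[2],msg_vec) then VV[2][2]++ -> VV[2]=[2, 4, 2]
Event 6: SEND 1->2: VV[1][1]++ -> VV[1]=[0, 5, 0], msg_vec=[0, 5, 0]; VV[2]=max(VV[2],msg_vec) then VV[2][2]++ -> VV[2]=[2, 5, 3]
Event 7: LOCAL 0: VV[0][0]++ -> VV[0]=[3, 4, 0]
Event 1 stamp: [0, 1, 0]
Event 6 stamp: [0, 5, 0]
[0, 1, 0] <= [0, 5, 0]? True
[0, 5, 0] <= [0, 1, 0]? False
Relation: before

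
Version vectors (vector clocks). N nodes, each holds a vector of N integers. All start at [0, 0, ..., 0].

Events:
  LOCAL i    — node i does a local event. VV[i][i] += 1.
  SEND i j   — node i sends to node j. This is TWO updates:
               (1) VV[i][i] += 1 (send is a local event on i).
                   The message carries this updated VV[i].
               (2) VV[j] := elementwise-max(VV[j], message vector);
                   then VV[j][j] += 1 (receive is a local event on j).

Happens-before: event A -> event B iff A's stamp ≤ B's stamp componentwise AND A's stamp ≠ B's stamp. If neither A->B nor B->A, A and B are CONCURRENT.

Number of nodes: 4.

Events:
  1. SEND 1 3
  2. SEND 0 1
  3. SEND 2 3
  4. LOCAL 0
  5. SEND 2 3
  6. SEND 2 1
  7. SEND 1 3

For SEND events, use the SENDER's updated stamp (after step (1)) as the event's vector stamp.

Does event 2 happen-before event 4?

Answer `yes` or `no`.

Answer: yes

Derivation:
Initial: VV[0]=[0, 0, 0, 0]
Initial: VV[1]=[0, 0, 0, 0]
Initial: VV[2]=[0, 0, 0, 0]
Initial: VV[3]=[0, 0, 0, 0]
Event 1: SEND 1->3: VV[1][1]++ -> VV[1]=[0, 1, 0, 0], msg_vec=[0, 1, 0, 0]; VV[3]=max(VV[3],msg_vec) then VV[3][3]++ -> VV[3]=[0, 1, 0, 1]
Event 2: SEND 0->1: VV[0][0]++ -> VV[0]=[1, 0, 0, 0], msg_vec=[1, 0, 0, 0]; VV[1]=max(VV[1],msg_vec) then VV[1][1]++ -> VV[1]=[1, 2, 0, 0]
Event 3: SEND 2->3: VV[2][2]++ -> VV[2]=[0, 0, 1, 0], msg_vec=[0, 0, 1, 0]; VV[3]=max(VV[3],msg_vec) then VV[3][3]++ -> VV[3]=[0, 1, 1, 2]
Event 4: LOCAL 0: VV[0][0]++ -> VV[0]=[2, 0, 0, 0]
Event 5: SEND 2->3: VV[2][2]++ -> VV[2]=[0, 0, 2, 0], msg_vec=[0, 0, 2, 0]; VV[3]=max(VV[3],msg_vec) then VV[3][3]++ -> VV[3]=[0, 1, 2, 3]
Event 6: SEND 2->1: VV[2][2]++ -> VV[2]=[0, 0, 3, 0], msg_vec=[0, 0, 3, 0]; VV[1]=max(VV[1],msg_vec) then VV[1][1]++ -> VV[1]=[1, 3, 3, 0]
Event 7: SEND 1->3: VV[1][1]++ -> VV[1]=[1, 4, 3, 0], msg_vec=[1, 4, 3, 0]; VV[3]=max(VV[3],msg_vec) then VV[3][3]++ -> VV[3]=[1, 4, 3, 4]
Event 2 stamp: [1, 0, 0, 0]
Event 4 stamp: [2, 0, 0, 0]
[1, 0, 0, 0] <= [2, 0, 0, 0]? True. Equal? False. Happens-before: True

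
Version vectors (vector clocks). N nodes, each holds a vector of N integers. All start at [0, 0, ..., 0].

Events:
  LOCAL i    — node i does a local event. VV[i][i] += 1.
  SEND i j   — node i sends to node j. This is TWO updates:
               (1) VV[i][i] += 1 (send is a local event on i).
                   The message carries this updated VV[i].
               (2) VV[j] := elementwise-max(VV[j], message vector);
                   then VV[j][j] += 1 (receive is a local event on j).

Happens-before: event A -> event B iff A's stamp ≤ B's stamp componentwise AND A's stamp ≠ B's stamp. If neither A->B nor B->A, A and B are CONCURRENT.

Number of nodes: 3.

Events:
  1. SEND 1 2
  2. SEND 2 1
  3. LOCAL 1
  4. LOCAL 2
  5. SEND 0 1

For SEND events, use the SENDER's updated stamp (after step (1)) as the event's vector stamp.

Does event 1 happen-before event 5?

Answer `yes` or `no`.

Initial: VV[0]=[0, 0, 0]
Initial: VV[1]=[0, 0, 0]
Initial: VV[2]=[0, 0, 0]
Event 1: SEND 1->2: VV[1][1]++ -> VV[1]=[0, 1, 0], msg_vec=[0, 1, 0]; VV[2]=max(VV[2],msg_vec) then VV[2][2]++ -> VV[2]=[0, 1, 1]
Event 2: SEND 2->1: VV[2][2]++ -> VV[2]=[0, 1, 2], msg_vec=[0, 1, 2]; VV[1]=max(VV[1],msg_vec) then VV[1][1]++ -> VV[1]=[0, 2, 2]
Event 3: LOCAL 1: VV[1][1]++ -> VV[1]=[0, 3, 2]
Event 4: LOCAL 2: VV[2][2]++ -> VV[2]=[0, 1, 3]
Event 5: SEND 0->1: VV[0][0]++ -> VV[0]=[1, 0, 0], msg_vec=[1, 0, 0]; VV[1]=max(VV[1],msg_vec) then VV[1][1]++ -> VV[1]=[1, 4, 2]
Event 1 stamp: [0, 1, 0]
Event 5 stamp: [1, 0, 0]
[0, 1, 0] <= [1, 0, 0]? False. Equal? False. Happens-before: False

Answer: no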